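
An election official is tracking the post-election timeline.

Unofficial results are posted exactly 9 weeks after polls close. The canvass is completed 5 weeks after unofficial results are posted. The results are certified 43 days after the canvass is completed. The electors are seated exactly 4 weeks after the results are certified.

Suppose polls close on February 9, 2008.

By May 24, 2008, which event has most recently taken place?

The canvass is completed

Polls close: Feb 9, 2008.
Unofficial results are posted: Feb 9, 2008 + 9 weeks = Apr 12, 2008.
The canvass is completed: Apr 12, 2008 + 5 weeks = May 17, 2008.
The results are certified: May 17, 2008 + 43 days = Jun 29, 2008.
The electors are seated: Jun 29, 2008 + 4 weeks = Jul 27, 2008.
May 24, 2008 falls between when the canvass is completed (May 17, 2008) and when the results are certified (Jun 29, 2008).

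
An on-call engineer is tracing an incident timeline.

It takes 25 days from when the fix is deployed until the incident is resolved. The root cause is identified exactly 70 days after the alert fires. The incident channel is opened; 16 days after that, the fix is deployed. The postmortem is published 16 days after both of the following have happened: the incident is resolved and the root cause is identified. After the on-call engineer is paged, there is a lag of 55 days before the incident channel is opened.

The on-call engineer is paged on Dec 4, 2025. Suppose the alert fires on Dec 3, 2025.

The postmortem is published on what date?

The on-call engineer is paged: Dec 4, 2025.
The incident channel is opened: Dec 4, 2025 + 55 days = Jan 28, 2026.
The fix is deployed: Jan 28, 2026 + 16 days = Feb 13, 2026.
The incident is resolved: Feb 13, 2026 + 25 days = Mar 10, 2026.
The alert fires: Dec 3, 2025.
The root cause is identified: Dec 3, 2025 + 70 days = Feb 11, 2026.
Both prerequisites met — the incident is resolved (Mar 10, 2026), the root cause is identified (Feb 11, 2026); the later is Mar 10, 2026.
The postmortem is published: Mar 10, 2026 + 16 days = Mar 26, 2026.

Mar 26, 2026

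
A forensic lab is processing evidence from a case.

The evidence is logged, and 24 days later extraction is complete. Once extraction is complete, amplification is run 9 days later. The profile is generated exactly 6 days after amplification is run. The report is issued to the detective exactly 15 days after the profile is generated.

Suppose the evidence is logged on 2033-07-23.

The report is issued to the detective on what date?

The evidence is logged: Jul 23, 2033.
Extraction is complete: Jul 23, 2033 + 24 days = Aug 16, 2033.
Amplification is run: Aug 16, 2033 + 9 days = Aug 25, 2033.
The profile is generated: Aug 25, 2033 + 6 days = Aug 31, 2033.
The report is issued to the detective: Aug 31, 2033 + 15 days = Sep 15, 2033.

2033-09-15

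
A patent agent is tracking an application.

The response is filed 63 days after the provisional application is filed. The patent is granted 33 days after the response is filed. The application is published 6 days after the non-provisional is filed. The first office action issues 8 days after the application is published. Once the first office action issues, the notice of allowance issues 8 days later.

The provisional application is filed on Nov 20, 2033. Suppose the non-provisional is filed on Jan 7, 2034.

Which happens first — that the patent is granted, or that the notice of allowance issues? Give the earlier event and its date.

The provisional application is filed: Nov 20, 2033.
The response is filed: Nov 20, 2033 + 63 days = Jan 22, 2034.
The patent is granted: Jan 22, 2034 + 33 days = Feb 24, 2034.
The non-provisional is filed: Jan 7, 2034.
The application is published: Jan 7, 2034 + 6 days = Jan 13, 2034.
The first office action issues: Jan 13, 2034 + 8 days = Jan 21, 2034.
The notice of allowance issues: Jan 21, 2034 + 8 days = Jan 29, 2034.
Comparing: the patent is granted on Feb 24, 2034 vs the notice of allowance issues on Jan 29, 2034. Earlier: the notice of allowance issues.

The notice of allowance issues — Jan 29, 2034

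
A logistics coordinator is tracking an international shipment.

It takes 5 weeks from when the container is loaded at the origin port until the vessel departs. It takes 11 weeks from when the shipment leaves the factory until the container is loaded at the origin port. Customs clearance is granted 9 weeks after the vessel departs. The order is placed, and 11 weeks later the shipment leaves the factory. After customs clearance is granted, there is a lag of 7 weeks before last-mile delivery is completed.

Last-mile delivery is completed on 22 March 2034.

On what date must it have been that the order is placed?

Last-mile delivery is completed: Mar 22, 2034.
Customs clearance is granted: Mar 22, 2034 − 7 weeks = Feb 1, 2034.
The vessel departs: Feb 1, 2034 − 9 weeks = Nov 30, 2033.
The container is loaded at the origin port: Nov 30, 2033 − 5 weeks = Oct 26, 2033.
The shipment leaves the factory: Oct 26, 2033 − 11 weeks = Aug 10, 2033.
The order is placed: Aug 10, 2033 − 11 weeks = May 25, 2033.

25 May 2033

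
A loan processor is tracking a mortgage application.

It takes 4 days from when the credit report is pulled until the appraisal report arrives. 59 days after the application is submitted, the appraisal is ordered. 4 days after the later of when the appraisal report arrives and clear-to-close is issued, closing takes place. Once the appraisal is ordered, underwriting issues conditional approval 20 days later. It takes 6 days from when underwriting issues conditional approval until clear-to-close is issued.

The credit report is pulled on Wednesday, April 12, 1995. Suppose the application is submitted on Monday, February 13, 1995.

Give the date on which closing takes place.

Saturday, May 13, 1995

The credit report is pulled: Apr 12, 1995.
The appraisal report arrives: Apr 12, 1995 + 4 days = Apr 16, 1995.
The application is submitted: Feb 13, 1995.
The appraisal is ordered: Feb 13, 1995 + 59 days = Apr 13, 1995.
Underwriting issues conditional approval: Apr 13, 1995 + 20 days = May 3, 1995.
Clear-to-close is issued: May 3, 1995 + 6 days = May 9, 1995.
Both prerequisites met — the appraisal report arrives (Apr 16, 1995), clear-to-close is issued (May 9, 1995); the later is May 9, 1995.
Closing takes place: May 9, 1995 + 4 days = May 13, 1995.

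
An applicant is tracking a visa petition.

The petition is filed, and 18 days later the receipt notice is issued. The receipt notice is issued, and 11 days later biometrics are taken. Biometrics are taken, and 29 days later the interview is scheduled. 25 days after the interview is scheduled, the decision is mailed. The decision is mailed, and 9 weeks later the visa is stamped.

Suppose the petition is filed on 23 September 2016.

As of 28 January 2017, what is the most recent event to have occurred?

The petition is filed: Sep 23, 2016.
The receipt notice is issued: Sep 23, 2016 + 18 days = Oct 11, 2016.
Biometrics are taken: Oct 11, 2016 + 11 days = Oct 22, 2016.
The interview is scheduled: Oct 22, 2016 + 29 days = Nov 20, 2016.
The decision is mailed: Nov 20, 2016 + 25 days = Dec 15, 2016.
The visa is stamped: Dec 15, 2016 + 9 weeks = Feb 16, 2017.
Jan 28, 2017 falls between when the decision is mailed (Dec 15, 2016) and when the visa is stamped (Feb 16, 2017).

The decision is mailed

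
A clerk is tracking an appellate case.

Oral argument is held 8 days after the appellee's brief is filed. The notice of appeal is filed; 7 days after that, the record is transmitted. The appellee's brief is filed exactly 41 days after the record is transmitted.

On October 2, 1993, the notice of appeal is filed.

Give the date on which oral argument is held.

The notice of appeal is filed: Oct 2, 1993.
The record is transmitted: Oct 2, 1993 + 7 days = Oct 9, 1993.
The appellee's brief is filed: Oct 9, 1993 + 41 days = Nov 19, 1993.
Oral argument is held: Nov 19, 1993 + 8 days = Nov 27, 1993.

November 27, 1993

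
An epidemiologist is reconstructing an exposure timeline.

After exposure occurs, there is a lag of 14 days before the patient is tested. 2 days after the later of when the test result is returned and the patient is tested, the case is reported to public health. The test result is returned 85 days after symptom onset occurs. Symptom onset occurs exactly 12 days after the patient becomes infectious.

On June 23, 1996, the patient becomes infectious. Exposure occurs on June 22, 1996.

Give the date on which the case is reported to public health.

The patient becomes infectious: Jun 23, 1996.
Symptom onset occurs: Jun 23, 1996 + 12 days = Jul 5, 1996.
The test result is returned: Jul 5, 1996 + 85 days = Sep 28, 1996.
Exposure occurs: Jun 22, 1996.
The patient is tested: Jun 22, 1996 + 14 days = Jul 6, 1996.
Both prerequisites met — the test result is returned (Sep 28, 1996), the patient is tested (Jul 6, 1996); the later is Sep 28, 1996.
The case is reported to public health: Sep 28, 1996 + 2 days = Sep 30, 1996.

September 30, 1996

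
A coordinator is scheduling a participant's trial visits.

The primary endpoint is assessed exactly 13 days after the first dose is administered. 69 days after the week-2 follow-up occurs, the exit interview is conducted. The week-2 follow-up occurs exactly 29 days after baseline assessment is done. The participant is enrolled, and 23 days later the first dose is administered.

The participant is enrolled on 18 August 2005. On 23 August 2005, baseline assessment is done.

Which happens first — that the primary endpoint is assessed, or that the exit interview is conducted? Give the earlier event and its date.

The primary endpoint is assessed — 23 September 2005

The participant is enrolled: Aug 18, 2005.
The first dose is administered: Aug 18, 2005 + 23 days = Sep 10, 2005.
The primary endpoint is assessed: Sep 10, 2005 + 13 days = Sep 23, 2005.
Baseline assessment is done: Aug 23, 2005.
The week-2 follow-up occurs: Aug 23, 2005 + 29 days = Sep 21, 2005.
The exit interview is conducted: Sep 21, 2005 + 69 days = Nov 29, 2005.
Comparing: the primary endpoint is assessed on Sep 23, 2005 vs the exit interview is conducted on Nov 29, 2005. Earlier: the primary endpoint is assessed.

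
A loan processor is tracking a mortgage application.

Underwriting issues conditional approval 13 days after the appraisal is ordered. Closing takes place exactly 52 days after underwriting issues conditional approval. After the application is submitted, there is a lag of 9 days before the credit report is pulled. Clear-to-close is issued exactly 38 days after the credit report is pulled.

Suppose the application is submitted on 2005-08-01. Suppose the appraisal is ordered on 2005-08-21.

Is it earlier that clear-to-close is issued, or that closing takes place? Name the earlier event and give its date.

The application is submitted: Aug 1, 2005.
The credit report is pulled: Aug 1, 2005 + 9 days = Aug 10, 2005.
Clear-to-close is issued: Aug 10, 2005 + 38 days = Sep 17, 2005.
The appraisal is ordered: Aug 21, 2005.
Underwriting issues conditional approval: Aug 21, 2005 + 13 days = Sep 3, 2005.
Closing takes place: Sep 3, 2005 + 52 days = Oct 25, 2005.
Comparing: clear-to-close is issued on Sep 17, 2005 vs closing takes place on Oct 25, 2005. Earlier: clear-to-close is issued.

Clear-to-close is issued — 2005-09-17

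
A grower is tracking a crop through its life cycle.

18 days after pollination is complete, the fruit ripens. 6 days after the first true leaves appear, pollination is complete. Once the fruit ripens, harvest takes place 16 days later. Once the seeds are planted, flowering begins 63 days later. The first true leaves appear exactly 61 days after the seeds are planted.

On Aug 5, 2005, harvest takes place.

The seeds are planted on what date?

Apr 26, 2005

Harvest takes place: Aug 5, 2005.
The fruit ripens: Aug 5, 2005 − 16 days = Jul 20, 2005.
Pollination is complete: Jul 20, 2005 − 18 days = Jul 2, 2005.
The first true leaves appear: Jul 2, 2005 − 6 days = Jun 26, 2005.
The seeds are planted: Jun 26, 2005 − 61 days = Apr 26, 2005.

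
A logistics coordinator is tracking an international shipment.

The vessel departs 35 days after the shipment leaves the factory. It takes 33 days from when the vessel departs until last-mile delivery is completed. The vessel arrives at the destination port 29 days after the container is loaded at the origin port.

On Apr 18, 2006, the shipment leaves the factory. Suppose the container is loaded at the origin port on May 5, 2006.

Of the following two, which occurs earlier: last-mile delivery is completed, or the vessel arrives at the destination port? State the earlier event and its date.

The vessel arrives at the destination port — Jun 3, 2006

The shipment leaves the factory: Apr 18, 2006.
The vessel departs: Apr 18, 2006 + 35 days = May 23, 2006.
Last-mile delivery is completed: May 23, 2006 + 33 days = Jun 25, 2006.
The container is loaded at the origin port: May 5, 2006.
The vessel arrives at the destination port: May 5, 2006 + 29 days = Jun 3, 2006.
Comparing: last-mile delivery is completed on Jun 25, 2006 vs the vessel arrives at the destination port on Jun 3, 2006. Earlier: the vessel arrives at the destination port.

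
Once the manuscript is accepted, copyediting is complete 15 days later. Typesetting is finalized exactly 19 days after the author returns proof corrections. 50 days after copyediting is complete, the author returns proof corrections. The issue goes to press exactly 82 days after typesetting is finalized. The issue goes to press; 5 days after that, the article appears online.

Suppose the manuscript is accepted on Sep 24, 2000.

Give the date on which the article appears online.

The manuscript is accepted: Sep 24, 2000.
Copyediting is complete: Sep 24, 2000 + 15 days = Oct 9, 2000.
The author returns proof corrections: Oct 9, 2000 + 50 days = Nov 28, 2000.
Typesetting is finalized: Nov 28, 2000 + 19 days = Dec 17, 2000.
The issue goes to press: Dec 17, 2000 + 82 days = Mar 9, 2001.
The article appears online: Mar 9, 2001 + 5 days = Mar 14, 2001.

Mar 14, 2001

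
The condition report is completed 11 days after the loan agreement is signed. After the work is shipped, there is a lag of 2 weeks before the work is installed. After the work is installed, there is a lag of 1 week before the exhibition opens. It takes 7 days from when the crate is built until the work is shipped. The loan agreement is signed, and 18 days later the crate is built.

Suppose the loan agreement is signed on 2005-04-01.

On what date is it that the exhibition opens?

The loan agreement is signed: Apr 1, 2005.
The crate is built: Apr 1, 2005 + 18 days = Apr 19, 2005.
The work is shipped: Apr 19, 2005 + 7 days = Apr 26, 2005.
The work is installed: Apr 26, 2005 + 2 weeks = May 10, 2005.
The exhibition opens: May 10, 2005 + 1 week = May 17, 2005.

2005-05-17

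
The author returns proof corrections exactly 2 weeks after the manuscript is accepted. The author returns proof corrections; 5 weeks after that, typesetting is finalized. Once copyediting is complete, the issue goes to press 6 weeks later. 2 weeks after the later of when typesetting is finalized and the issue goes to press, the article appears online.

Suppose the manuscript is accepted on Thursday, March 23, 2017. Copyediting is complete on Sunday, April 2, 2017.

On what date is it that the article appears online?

The manuscript is accepted: Mar 23, 2017.
The author returns proof corrections: Mar 23, 2017 + 2 weeks = Apr 6, 2017.
Typesetting is finalized: Apr 6, 2017 + 5 weeks = May 11, 2017.
Copyediting is complete: Apr 2, 2017.
The issue goes to press: Apr 2, 2017 + 6 weeks = May 14, 2017.
Both prerequisites met — typesetting is finalized (May 11, 2017), the issue goes to press (May 14, 2017); the later is May 14, 2017.
The article appears online: May 14, 2017 + 2 weeks = May 28, 2017.

Sunday, May 28, 2017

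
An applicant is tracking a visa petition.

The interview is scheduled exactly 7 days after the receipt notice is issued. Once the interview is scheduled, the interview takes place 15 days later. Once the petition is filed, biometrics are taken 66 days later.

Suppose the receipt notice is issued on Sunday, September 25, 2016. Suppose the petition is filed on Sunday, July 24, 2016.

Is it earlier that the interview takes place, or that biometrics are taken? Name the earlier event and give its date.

The receipt notice is issued: Sep 25, 2016.
The interview is scheduled: Sep 25, 2016 + 7 days = Oct 2, 2016.
The interview takes place: Oct 2, 2016 + 15 days = Oct 17, 2016.
The petition is filed: Jul 24, 2016.
Biometrics are taken: Jul 24, 2016 + 66 days = Sep 28, 2016.
Comparing: the interview takes place on Oct 17, 2016 vs biometrics are taken on Sep 28, 2016. Earlier: biometrics are taken.

Biometrics are taken — Wednesday, September 28, 2016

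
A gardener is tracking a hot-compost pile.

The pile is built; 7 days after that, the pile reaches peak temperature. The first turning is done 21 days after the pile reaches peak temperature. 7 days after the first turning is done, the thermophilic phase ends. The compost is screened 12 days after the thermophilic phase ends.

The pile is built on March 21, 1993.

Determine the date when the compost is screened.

May 7, 1993

The pile is built: Mar 21, 1993.
The pile reaches peak temperature: Mar 21, 1993 + 7 days = Mar 28, 1993.
The first turning is done: Mar 28, 1993 + 21 days = Apr 18, 1993.
The thermophilic phase ends: Apr 18, 1993 + 7 days = Apr 25, 1993.
The compost is screened: Apr 25, 1993 + 12 days = May 7, 1993.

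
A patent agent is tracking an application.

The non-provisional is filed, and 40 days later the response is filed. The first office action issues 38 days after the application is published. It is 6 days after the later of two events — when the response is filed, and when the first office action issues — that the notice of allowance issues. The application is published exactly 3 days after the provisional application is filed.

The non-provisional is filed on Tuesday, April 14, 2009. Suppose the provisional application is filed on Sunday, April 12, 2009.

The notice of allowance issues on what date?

The non-provisional is filed: Apr 14, 2009.
The response is filed: Apr 14, 2009 + 40 days = May 24, 2009.
The provisional application is filed: Apr 12, 2009.
The application is published: Apr 12, 2009 + 3 days = Apr 15, 2009.
The first office action issues: Apr 15, 2009 + 38 days = May 23, 2009.
Both prerequisites met — the response is filed (May 24, 2009), the first office action issues (May 23, 2009); the later is May 24, 2009.
The notice of allowance issues: May 24, 2009 + 6 days = May 30, 2009.

Saturday, May 30, 2009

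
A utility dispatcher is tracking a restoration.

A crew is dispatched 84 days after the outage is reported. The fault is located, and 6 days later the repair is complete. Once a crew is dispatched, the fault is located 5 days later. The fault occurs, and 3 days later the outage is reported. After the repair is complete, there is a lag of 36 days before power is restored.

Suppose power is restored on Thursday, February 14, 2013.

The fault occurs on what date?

Power is restored: Feb 14, 2013.
The repair is complete: Feb 14, 2013 − 36 days = Jan 9, 2013.
The fault is located: Jan 9, 2013 − 6 days = Jan 3, 2013.
A crew is dispatched: Jan 3, 2013 − 5 days = Dec 29, 2012.
The outage is reported: Dec 29, 2012 − 84 days = Oct 6, 2012.
The fault occurs: Oct 6, 2012 − 3 days = Oct 3, 2012.

Wednesday, October 3, 2012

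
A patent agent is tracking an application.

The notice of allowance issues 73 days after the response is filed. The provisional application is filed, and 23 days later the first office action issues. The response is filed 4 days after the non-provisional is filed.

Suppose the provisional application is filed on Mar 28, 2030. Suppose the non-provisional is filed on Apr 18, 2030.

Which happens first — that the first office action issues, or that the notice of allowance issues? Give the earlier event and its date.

The first office action issues — Apr 20, 2030

The provisional application is filed: Mar 28, 2030.
The first office action issues: Mar 28, 2030 + 23 days = Apr 20, 2030.
The non-provisional is filed: Apr 18, 2030.
The response is filed: Apr 18, 2030 + 4 days = Apr 22, 2030.
The notice of allowance issues: Apr 22, 2030 + 73 days = Jul 4, 2030.
Comparing: the first office action issues on Apr 20, 2030 vs the notice of allowance issues on Jul 4, 2030. Earlier: the first office action issues.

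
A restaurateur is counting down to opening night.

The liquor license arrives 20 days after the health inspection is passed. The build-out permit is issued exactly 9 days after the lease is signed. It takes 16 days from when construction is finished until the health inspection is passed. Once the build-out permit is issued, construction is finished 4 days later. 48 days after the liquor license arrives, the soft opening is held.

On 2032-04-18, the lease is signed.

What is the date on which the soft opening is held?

The lease is signed: Apr 18, 2032.
The build-out permit is issued: Apr 18, 2032 + 9 days = Apr 27, 2032.
Construction is finished: Apr 27, 2032 + 4 days = May 1, 2032.
The health inspection is passed: May 1, 2032 + 16 days = May 17, 2032.
The liquor license arrives: May 17, 2032 + 20 days = Jun 6, 2032.
The soft opening is held: Jun 6, 2032 + 48 days = Jul 24, 2032.

2032-07-24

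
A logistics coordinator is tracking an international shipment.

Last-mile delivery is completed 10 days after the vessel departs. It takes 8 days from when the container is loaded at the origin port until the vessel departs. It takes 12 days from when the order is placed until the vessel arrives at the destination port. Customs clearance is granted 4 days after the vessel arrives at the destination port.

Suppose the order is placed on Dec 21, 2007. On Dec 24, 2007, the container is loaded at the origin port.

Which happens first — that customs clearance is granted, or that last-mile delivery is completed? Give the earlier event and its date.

The order is placed: Dec 21, 2007.
The vessel arrives at the destination port: Dec 21, 2007 + 12 days = Jan 2, 2008.
Customs clearance is granted: Jan 2, 2008 + 4 days = Jan 6, 2008.
The container is loaded at the origin port: Dec 24, 2007.
The vessel departs: Dec 24, 2007 + 8 days = Jan 1, 2008.
Last-mile delivery is completed: Jan 1, 2008 + 10 days = Jan 11, 2008.
Comparing: customs clearance is granted on Jan 6, 2008 vs last-mile delivery is completed on Jan 11, 2008. Earlier: customs clearance is granted.

Customs clearance is granted — Jan 6, 2008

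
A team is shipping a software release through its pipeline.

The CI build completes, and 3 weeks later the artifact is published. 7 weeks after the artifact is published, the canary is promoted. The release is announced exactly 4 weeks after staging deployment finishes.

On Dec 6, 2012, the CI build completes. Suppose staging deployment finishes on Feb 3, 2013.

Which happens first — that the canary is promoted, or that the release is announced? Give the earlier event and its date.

The CI build completes: Dec 6, 2012.
The artifact is published: Dec 6, 2012 + 3 weeks = Dec 27, 2012.
The canary is promoted: Dec 27, 2012 + 7 weeks = Feb 14, 2013.
Staging deployment finishes: Feb 3, 2013.
The release is announced: Feb 3, 2013 + 4 weeks = Mar 3, 2013.
Comparing: the canary is promoted on Feb 14, 2013 vs the release is announced on Mar 3, 2013. Earlier: the canary is promoted.

The canary is promoted — Feb 14, 2013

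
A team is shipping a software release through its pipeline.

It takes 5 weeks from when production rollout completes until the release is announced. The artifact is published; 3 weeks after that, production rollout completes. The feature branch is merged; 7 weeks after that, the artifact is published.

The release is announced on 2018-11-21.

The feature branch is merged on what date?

2018-08-08

The release is announced: Nov 21, 2018.
Production rollout completes: Nov 21, 2018 − 5 weeks = Oct 17, 2018.
The artifact is published: Oct 17, 2018 − 3 weeks = Sep 26, 2018.
The feature branch is merged: Sep 26, 2018 − 7 weeks = Aug 8, 2018.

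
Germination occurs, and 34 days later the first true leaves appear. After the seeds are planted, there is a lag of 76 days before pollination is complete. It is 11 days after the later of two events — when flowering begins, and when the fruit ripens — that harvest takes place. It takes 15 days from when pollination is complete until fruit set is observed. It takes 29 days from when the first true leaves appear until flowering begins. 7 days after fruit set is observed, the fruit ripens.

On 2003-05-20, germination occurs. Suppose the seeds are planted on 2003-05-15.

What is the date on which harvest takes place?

2003-09-01

Germination occurs: May 20, 2003.
The first true leaves appear: May 20, 2003 + 34 days = Jun 23, 2003.
Flowering begins: Jun 23, 2003 + 29 days = Jul 22, 2003.
The seeds are planted: May 15, 2003.
Pollination is complete: May 15, 2003 + 76 days = Jul 30, 2003.
Fruit set is observed: Jul 30, 2003 + 15 days = Aug 14, 2003.
The fruit ripens: Aug 14, 2003 + 7 days = Aug 21, 2003.
Both prerequisites met — flowering begins (Jul 22, 2003), the fruit ripens (Aug 21, 2003); the later is Aug 21, 2003.
Harvest takes place: Aug 21, 2003 + 11 days = Sep 1, 2003.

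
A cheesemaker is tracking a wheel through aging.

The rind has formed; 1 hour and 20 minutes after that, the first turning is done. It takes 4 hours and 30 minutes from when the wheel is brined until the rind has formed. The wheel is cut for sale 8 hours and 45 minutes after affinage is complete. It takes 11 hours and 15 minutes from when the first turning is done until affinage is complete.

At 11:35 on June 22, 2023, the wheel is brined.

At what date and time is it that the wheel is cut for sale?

13:25 on June 23, 2023

The wheel is brined: 11:35 Jun 22, 2023.
The rind has formed: 11:35 Jun 22, 2023 + 4h30m = 16:05 Jun 22, 2023.
The first turning is done: 16:05 Jun 22, 2023 + 1h20m = 17:25 Jun 22, 2023.
Affinage is complete: 17:25 Jun 22, 2023 + 11h15m = 04:40 Jun 23, 2023.
The wheel is cut for sale: 04:40 Jun 23, 2023 + 8h45m = 13:25 Jun 23, 2023.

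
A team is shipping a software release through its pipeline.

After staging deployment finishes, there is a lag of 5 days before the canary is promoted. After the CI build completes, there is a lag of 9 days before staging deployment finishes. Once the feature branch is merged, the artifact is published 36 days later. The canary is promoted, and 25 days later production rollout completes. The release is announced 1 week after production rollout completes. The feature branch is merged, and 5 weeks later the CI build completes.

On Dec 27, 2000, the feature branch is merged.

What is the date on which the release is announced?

Mar 18, 2001

The feature branch is merged: Dec 27, 2000.
The CI build completes: Dec 27, 2000 + 5 weeks = Jan 31, 2001.
Staging deployment finishes: Jan 31, 2001 + 9 days = Feb 9, 2001.
The canary is promoted: Feb 9, 2001 + 5 days = Feb 14, 2001.
Production rollout completes: Feb 14, 2001 + 25 days = Mar 11, 2001.
The release is announced: Mar 11, 2001 + 1 week = Mar 18, 2001.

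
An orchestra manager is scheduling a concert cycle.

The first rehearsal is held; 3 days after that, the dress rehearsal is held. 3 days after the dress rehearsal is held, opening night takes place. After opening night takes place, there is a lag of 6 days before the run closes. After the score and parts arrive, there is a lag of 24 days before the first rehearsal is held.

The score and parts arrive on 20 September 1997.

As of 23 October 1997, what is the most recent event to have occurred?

Opening night takes place

The score and parts arrive: Sep 20, 1997.
The first rehearsal is held: Sep 20, 1997 + 24 days = Oct 14, 1997.
The dress rehearsal is held: Oct 14, 1997 + 3 days = Oct 17, 1997.
Opening night takes place: Oct 17, 1997 + 3 days = Oct 20, 1997.
The run closes: Oct 20, 1997 + 6 days = Oct 26, 1997.
Oct 23, 1997 falls between when opening night takes place (Oct 20, 1997) and when the run closes (Oct 26, 1997).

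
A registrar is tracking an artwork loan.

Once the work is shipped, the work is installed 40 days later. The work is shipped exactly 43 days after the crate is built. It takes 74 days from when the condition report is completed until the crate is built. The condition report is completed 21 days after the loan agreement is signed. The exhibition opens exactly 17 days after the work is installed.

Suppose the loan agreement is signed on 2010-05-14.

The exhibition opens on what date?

The loan agreement is signed: May 14, 2010.
The condition report is completed: May 14, 2010 + 21 days = Jun 4, 2010.
The crate is built: Jun 4, 2010 + 74 days = Aug 17, 2010.
The work is shipped: Aug 17, 2010 + 43 days = Sep 29, 2010.
The work is installed: Sep 29, 2010 + 40 days = Nov 8, 2010.
The exhibition opens: Nov 8, 2010 + 17 days = Nov 25, 2010.

2010-11-25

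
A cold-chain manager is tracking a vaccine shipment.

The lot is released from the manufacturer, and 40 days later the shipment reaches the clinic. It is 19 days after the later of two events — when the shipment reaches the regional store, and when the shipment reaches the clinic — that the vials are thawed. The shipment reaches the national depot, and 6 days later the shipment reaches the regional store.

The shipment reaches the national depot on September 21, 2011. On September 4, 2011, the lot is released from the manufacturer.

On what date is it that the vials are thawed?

The shipment reaches the national depot: Sep 21, 2011.
The shipment reaches the regional store: Sep 21, 2011 + 6 days = Sep 27, 2011.
The lot is released from the manufacturer: Sep 4, 2011.
The shipment reaches the clinic: Sep 4, 2011 + 40 days = Oct 14, 2011.
Both prerequisites met — the shipment reaches the regional store (Sep 27, 2011), the shipment reaches the clinic (Oct 14, 2011); the later is Oct 14, 2011.
The vials are thawed: Oct 14, 2011 + 19 days = Nov 2, 2011.

November 2, 2011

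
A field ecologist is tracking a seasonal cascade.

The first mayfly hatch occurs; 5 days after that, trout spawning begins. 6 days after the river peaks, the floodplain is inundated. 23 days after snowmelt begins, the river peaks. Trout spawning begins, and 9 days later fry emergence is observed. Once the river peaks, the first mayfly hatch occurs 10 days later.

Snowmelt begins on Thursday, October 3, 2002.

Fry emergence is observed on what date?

Tuesday, November 19, 2002

Snowmelt begins: Oct 3, 2002.
The river peaks: Oct 3, 2002 + 23 days = Oct 26, 2002.
The first mayfly hatch occurs: Oct 26, 2002 + 10 days = Nov 5, 2002.
Trout spawning begins: Nov 5, 2002 + 5 days = Nov 10, 2002.
Fry emergence is observed: Nov 10, 2002 + 9 days = Nov 19, 2002.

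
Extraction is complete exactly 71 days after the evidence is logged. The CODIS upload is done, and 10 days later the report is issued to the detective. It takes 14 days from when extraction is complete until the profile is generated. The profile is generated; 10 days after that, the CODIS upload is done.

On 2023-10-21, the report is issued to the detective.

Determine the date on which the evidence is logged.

The report is issued to the detective: Oct 21, 2023.
The CODIS upload is done: Oct 21, 2023 − 10 days = Oct 11, 2023.
The profile is generated: Oct 11, 2023 − 10 days = Oct 1, 2023.
Extraction is complete: Oct 1, 2023 − 14 days = Sep 17, 2023.
The evidence is logged: Sep 17, 2023 − 71 days = Jul 8, 2023.

2023-07-08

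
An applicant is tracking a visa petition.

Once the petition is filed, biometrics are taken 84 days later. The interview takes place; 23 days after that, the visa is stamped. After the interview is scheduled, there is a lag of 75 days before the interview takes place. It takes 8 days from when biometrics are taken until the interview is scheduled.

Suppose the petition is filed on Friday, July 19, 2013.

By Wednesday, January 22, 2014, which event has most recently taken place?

The interview takes place

The petition is filed: Jul 19, 2013.
Biometrics are taken: Jul 19, 2013 + 84 days = Oct 11, 2013.
The interview is scheduled: Oct 11, 2013 + 8 days = Oct 19, 2013.
The interview takes place: Oct 19, 2013 + 75 days = Jan 2, 2014.
The visa is stamped: Jan 2, 2014 + 23 days = Jan 25, 2014.
Jan 22, 2014 falls between when the interview takes place (Jan 2, 2014) and when the visa is stamped (Jan 25, 2014).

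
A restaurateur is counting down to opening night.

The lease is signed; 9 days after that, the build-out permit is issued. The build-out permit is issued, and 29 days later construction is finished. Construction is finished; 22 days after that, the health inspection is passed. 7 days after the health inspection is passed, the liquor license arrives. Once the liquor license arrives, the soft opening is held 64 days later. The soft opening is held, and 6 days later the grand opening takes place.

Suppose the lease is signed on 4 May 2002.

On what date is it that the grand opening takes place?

The lease is signed: May 4, 2002.
The build-out permit is issued: May 4, 2002 + 9 days = May 13, 2002.
Construction is finished: May 13, 2002 + 29 days = Jun 11, 2002.
The health inspection is passed: Jun 11, 2002 + 22 days = Jul 3, 2002.
The liquor license arrives: Jul 3, 2002 + 7 days = Jul 10, 2002.
The soft opening is held: Jul 10, 2002 + 64 days = Sep 12, 2002.
The grand opening takes place: Sep 12, 2002 + 6 days = Sep 18, 2002.

18 September 2002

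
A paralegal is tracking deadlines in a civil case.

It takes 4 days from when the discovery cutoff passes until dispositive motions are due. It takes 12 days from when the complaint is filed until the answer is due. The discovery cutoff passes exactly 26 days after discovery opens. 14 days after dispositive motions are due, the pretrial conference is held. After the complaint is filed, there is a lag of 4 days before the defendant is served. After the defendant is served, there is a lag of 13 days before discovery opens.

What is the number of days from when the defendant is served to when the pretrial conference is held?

Causal path: the defendant is served → discovery opens → the discovery cutoff passes → dispositive motions are due → the pretrial conference is held.
Total delay along the path: 13 + 26 + 4 + 14 = 57 days.

57 days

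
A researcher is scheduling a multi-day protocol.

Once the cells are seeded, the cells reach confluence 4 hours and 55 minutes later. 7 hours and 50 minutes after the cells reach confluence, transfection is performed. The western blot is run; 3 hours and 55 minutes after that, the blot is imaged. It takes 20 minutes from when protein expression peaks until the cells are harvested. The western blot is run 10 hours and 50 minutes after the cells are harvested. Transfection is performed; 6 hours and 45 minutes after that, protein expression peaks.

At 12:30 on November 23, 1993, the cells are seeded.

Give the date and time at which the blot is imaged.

The cells are seeded: 12:30 Nov 23, 1993.
The cells reach confluence: 12:30 Nov 23, 1993 + 4h55m = 17:25 Nov 23, 1993.
Transfection is performed: 17:25 Nov 23, 1993 + 7h50m = 01:15 Nov 24, 1993.
Protein expression peaks: 01:15 Nov 24, 1993 + 6h45m = 08:00 Nov 24, 1993.
The cells are harvested: 08:00 Nov 24, 1993 + 20m = 08:20 Nov 24, 1993.
The western blot is run: 08:20 Nov 24, 1993 + 10h50m = 19:10 Nov 24, 1993.
The blot is imaged: 19:10 Nov 24, 1993 + 3h55m = 23:05 Nov 24, 1993.

23:05 on November 24, 1993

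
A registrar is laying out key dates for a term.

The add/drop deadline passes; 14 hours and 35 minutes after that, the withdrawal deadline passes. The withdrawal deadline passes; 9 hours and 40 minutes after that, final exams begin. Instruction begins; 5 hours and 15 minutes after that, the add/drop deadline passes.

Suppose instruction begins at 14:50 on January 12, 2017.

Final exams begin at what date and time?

Instruction begins: 14:50 Jan 12, 2017.
The add/drop deadline passes: 14:50 Jan 12, 2017 + 5h15m = 20:05 Jan 12, 2017.
The withdrawal deadline passes: 20:05 Jan 12, 2017 + 14h35m = 10:40 Jan 13, 2017.
Final exams begin: 10:40 Jan 13, 2017 + 9h40m = 20:20 Jan 13, 2017.

20:20 on January 13, 2017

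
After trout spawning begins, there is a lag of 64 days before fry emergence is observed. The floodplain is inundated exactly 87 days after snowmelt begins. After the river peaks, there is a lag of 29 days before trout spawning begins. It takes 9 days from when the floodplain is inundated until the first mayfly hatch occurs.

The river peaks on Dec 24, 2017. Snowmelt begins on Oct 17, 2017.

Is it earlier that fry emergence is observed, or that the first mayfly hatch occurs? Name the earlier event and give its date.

The river peaks: Dec 24, 2017.
Trout spawning begins: Dec 24, 2017 + 29 days = Jan 22, 2018.
Fry emergence is observed: Jan 22, 2018 + 64 days = Mar 27, 2018.
Snowmelt begins: Oct 17, 2017.
The floodplain is inundated: Oct 17, 2017 + 87 days = Jan 12, 2018.
The first mayfly hatch occurs: Jan 12, 2018 + 9 days = Jan 21, 2018.
Comparing: fry emergence is observed on Mar 27, 2018 vs the first mayfly hatch occurs on Jan 21, 2018. Earlier: the first mayfly hatch occurs.

The first mayfly hatch occurs — Jan 21, 2018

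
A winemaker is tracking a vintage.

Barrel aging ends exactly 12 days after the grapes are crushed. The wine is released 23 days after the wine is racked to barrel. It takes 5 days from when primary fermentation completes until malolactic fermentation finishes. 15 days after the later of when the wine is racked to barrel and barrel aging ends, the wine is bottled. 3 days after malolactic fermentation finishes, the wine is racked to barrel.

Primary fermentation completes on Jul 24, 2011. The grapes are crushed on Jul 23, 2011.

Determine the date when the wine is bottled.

Primary fermentation completes: Jul 24, 2011.
Malolactic fermentation finishes: Jul 24, 2011 + 5 days = Jul 29, 2011.
The wine is racked to barrel: Jul 29, 2011 + 3 days = Aug 1, 2011.
The grapes are crushed: Jul 23, 2011.
Barrel aging ends: Jul 23, 2011 + 12 days = Aug 4, 2011.
Both prerequisites met — the wine is racked to barrel (Aug 1, 2011), barrel aging ends (Aug 4, 2011); the later is Aug 4, 2011.
The wine is bottled: Aug 4, 2011 + 15 days = Aug 19, 2011.

Aug 19, 2011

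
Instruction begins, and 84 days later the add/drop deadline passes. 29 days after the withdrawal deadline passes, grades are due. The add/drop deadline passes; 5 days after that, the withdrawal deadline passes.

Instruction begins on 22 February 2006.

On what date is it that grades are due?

20 June 2006

Instruction begins: Feb 22, 2006.
The add/drop deadline passes: Feb 22, 2006 + 84 days = May 17, 2006.
The withdrawal deadline passes: May 17, 2006 + 5 days = May 22, 2006.
Grades are due: May 22, 2006 + 29 days = Jun 20, 2006.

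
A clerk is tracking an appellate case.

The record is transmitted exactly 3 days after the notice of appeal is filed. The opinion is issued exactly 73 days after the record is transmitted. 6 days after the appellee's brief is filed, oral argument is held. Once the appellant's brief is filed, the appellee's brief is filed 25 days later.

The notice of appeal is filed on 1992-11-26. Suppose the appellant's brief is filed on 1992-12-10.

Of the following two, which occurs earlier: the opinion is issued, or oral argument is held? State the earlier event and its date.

Oral argument is held — 1993-01-10

The notice of appeal is filed: Nov 26, 1992.
The record is transmitted: Nov 26, 1992 + 3 days = Nov 29, 1992.
The opinion is issued: Nov 29, 1992 + 73 days = Feb 10, 1993.
The appellant's brief is filed: Dec 10, 1992.
The appellee's brief is filed: Dec 10, 1992 + 25 days = Jan 4, 1993.
Oral argument is held: Jan 4, 1993 + 6 days = Jan 10, 1993.
Comparing: the opinion is issued on Feb 10, 1993 vs oral argument is held on Jan 10, 1993. Earlier: oral argument is held.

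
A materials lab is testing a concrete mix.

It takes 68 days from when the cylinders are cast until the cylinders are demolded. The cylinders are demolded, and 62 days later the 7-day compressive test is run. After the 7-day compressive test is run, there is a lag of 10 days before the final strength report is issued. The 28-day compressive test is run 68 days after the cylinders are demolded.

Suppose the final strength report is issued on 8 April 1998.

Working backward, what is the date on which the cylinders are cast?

The final strength report is issued: Apr 8, 1998.
The 7-day compressive test is run: Apr 8, 1998 − 10 days = Mar 29, 1998.
The cylinders are demolded: Mar 29, 1998 − 62 days = Jan 26, 1998.
The cylinders are cast: Jan 26, 1998 − 68 days = Nov 19, 1997.

19 November 1997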